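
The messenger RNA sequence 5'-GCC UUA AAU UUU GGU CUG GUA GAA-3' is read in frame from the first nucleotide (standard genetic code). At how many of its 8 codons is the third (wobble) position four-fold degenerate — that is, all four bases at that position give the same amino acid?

4

Codon 1 GCC (Ala): third position 4-fold.
Codon 2 UUA (Leu): third position 2-fold.
Codon 3 AAU (Asn): third position 2-fold.
Codon 4 UUU (Phe): third position 2-fold.
Codon 5 GGU (Gly): third position 4-fold.
Codon 6 CUG (Leu): third position 4-fold.
Codon 7 GUA (Val): third position 4-fold.
Codon 8 GAA (Glu): third position 2-fold.
Four-fold degenerate third positions: 4.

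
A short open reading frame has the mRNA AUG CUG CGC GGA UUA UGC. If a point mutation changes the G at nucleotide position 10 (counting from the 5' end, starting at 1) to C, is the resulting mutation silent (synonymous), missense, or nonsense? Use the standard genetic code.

Position 10 falls in codon 4: GGA → Gly.
After the substitution the codon is CGA → Arg.
Gly ≠ Arg, so this is a missense mutation.

missense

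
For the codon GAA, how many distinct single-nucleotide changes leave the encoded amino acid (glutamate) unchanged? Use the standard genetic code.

1

Position 1: none → 0 synonymous.
Position 2: none → 0 synonymous.
Position 3: GAG → 1 synonymous.
Total: 0 + 0 + 1 = 1.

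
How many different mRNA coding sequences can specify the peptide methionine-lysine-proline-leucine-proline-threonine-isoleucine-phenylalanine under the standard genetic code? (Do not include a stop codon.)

4608

Met: 1 codon.
Lys: 2 codons.
Pro: 4 codons.
Leu: 6 codons.
Pro: 4 codons.
Thr: 4 codons.
Ile: 3 codons.
Phe: 2 codons.
1 × 2 × 4 × 6 × 4 × 4 × 3 × 2 = 4608.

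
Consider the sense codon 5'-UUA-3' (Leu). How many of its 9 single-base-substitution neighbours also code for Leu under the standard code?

2

Position 1: CUA → 1 synonymous.
Position 2: none → 0 synonymous.
Position 3: UUG → 1 synonymous.
Total: 1 + 0 + 1 = 2.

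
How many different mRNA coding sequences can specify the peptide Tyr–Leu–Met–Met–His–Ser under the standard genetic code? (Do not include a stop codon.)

Tyr: 2 codons.
Leu: 6 codons.
Met: 1 codon.
Met: 1 codon.
His: 2 codons.
Ser: 6 codons.
2 × 6 × 1 × 1 × 2 × 6 = 144.

144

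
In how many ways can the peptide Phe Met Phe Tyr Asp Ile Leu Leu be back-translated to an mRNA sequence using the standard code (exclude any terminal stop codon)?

1728

Phe: 2 codons.
Met: 1 codon.
Phe: 2 codons.
Tyr: 2 codons.
Asp: 2 codons.
Ile: 3 codons.
Leu: 6 codons.
Leu: 6 codons.
2 × 1 × 2 × 2 × 2 × 3 × 6 × 6 = 1728.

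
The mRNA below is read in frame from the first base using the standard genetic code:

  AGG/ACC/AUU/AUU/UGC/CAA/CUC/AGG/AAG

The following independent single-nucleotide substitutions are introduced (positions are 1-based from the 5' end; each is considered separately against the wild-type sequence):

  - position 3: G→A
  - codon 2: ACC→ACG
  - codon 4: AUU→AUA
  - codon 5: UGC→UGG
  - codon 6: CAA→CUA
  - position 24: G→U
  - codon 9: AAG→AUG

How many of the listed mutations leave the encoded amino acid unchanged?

Codon 1: AGG (Arg) → AGA (Arg) — synonymous.
Codon 2: ACC (Thr) → ACG (Thr) — synonymous.
Codon 4: AUU (Ile) → AUA (Ile) — synonymous.
Codon 5: UGC (Cys) → UGG (Trp) — missense.
Codon 6: CAA (Gln) → CUA (Leu) — missense.
Codon 8: AGG (Arg) → AGU (Ser) — missense.
Codon 9: AAG (Lys) → AUG (Met) — missense.
Synonymous: 3 of 7.

3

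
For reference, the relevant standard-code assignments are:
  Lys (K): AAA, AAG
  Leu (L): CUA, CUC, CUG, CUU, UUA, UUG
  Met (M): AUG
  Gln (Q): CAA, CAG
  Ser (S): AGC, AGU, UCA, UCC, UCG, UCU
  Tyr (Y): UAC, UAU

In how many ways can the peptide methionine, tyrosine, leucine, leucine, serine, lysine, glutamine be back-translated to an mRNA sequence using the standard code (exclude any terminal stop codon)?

1728

Met: 1 codon.
Tyr: 2 codons.
Leu: 6 codons.
Leu: 6 codons.
Ser: 6 codons.
Lys: 2 codons.
Gln: 2 codons.
1 × 2 × 6 × 6 × 6 × 2 × 2 = 1728.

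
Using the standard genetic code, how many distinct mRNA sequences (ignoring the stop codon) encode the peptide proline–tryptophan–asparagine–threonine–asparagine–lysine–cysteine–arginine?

1536

Pro: 4 codons.
Trp: 1 codon.
Asn: 2 codons.
Thr: 4 codons.
Asn: 2 codons.
Lys: 2 codons.
Cys: 2 codons.
Arg: 6 codons.
4 × 1 × 2 × 4 × 2 × 2 × 2 × 6 = 1536.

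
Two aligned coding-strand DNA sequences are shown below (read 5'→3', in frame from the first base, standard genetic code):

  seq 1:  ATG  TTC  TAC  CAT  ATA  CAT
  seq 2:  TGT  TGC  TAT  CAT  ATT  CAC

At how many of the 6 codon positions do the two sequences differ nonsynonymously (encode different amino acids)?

2

Codon 1: ATG Met / TGT Cys — nonsynonymous.
Codon 2: TTC Phe / TGC Cys — nonsynonymous.
Codon 3: TAC Tyr / TAT Tyr — synonymous.
Codon 4: CAT His / CAT His — identical.
Codon 5: ATA Ile / ATT Ile — synonymous.
Codon 6: CAT His / CAC His — synonymous.
Nonsynonymous differences: 2.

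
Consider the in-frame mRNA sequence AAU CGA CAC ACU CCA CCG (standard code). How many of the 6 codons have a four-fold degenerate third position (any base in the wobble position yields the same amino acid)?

4

Codon 1 AAU (Asn): third position 2-fold.
Codon 2 CGA (Arg): third position 4-fold.
Codon 3 CAC (His): third position 2-fold.
Codon 4 ACU (Thr): third position 4-fold.
Codon 5 CCA (Pro): third position 4-fold.
Codon 6 CCG (Pro): third position 4-fold.
Four-fold degenerate third positions: 4.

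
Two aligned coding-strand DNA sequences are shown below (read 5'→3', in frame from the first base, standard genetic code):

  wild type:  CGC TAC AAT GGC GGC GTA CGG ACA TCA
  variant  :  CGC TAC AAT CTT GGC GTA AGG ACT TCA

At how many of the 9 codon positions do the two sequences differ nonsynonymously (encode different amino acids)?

Codon 1: CGC Arg / CGC Arg — identical.
Codon 2: TAC Tyr / TAC Tyr — identical.
Codon 3: AAT Asn / AAT Asn — identical.
Codon 4: GGC Gly / CTT Leu — nonsynonymous.
Codon 5: GGC Gly / GGC Gly — identical.
Codon 6: GTA Val / GTA Val — identical.
Codon 7: CGG Arg / AGG Arg — synonymous.
Codon 8: ACA Thr / ACT Thr — synonymous.
Codon 9: TCA Ser / TCA Ser — identical.
Nonsynonymous differences: 1.

1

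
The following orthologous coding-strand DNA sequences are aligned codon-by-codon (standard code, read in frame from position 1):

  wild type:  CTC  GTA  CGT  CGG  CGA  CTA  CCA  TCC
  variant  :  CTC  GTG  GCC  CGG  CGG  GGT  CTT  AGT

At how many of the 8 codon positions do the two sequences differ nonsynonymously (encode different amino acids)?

3

Codon 1: CTC Leu / CTC Leu — identical.
Codon 2: GTA Val / GTG Val — synonymous.
Codon 3: CGT Arg / GCC Ala — nonsynonymous.
Codon 4: CGG Arg / CGG Arg — identical.
Codon 5: CGA Arg / CGG Arg — synonymous.
Codon 6: CTA Leu / GGT Gly — nonsynonymous.
Codon 7: CCA Pro / CTT Leu — nonsynonymous.
Codon 8: TCC Ser / AGT Ser — synonymous.
Nonsynonymous differences: 3.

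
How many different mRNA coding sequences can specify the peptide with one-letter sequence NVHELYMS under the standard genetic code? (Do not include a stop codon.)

Asn: 2 codons.
Val: 4 codons.
His: 2 codons.
Glu: 2 codons.
Leu: 6 codons.
Tyr: 2 codons.
Met: 1 codon.
Ser: 6 codons.
2 × 4 × 2 × 2 × 6 × 2 × 1 × 6 = 2304.

2304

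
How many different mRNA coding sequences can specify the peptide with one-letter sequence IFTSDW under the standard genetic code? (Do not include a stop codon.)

288

Ile: 3 codons.
Phe: 2 codons.
Thr: 4 codons.
Ser: 6 codons.
Asp: 2 codons.
Trp: 1 codon.
3 × 2 × 4 × 6 × 2 × 1 = 288.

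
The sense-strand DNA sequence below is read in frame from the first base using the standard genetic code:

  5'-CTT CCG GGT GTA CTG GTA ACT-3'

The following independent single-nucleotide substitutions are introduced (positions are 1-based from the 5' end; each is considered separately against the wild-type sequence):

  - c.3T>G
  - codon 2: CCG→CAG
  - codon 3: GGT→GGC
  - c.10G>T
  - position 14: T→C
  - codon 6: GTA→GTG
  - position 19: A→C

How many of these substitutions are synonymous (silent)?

Codon 1: CTT (Leu) → CTG (Leu) — synonymous.
Codon 2: CCG (Pro) → CAG (Gln) — missense.
Codon 3: GGT (Gly) → GGC (Gly) — synonymous.
Codon 4: GTA (Val) → TTA (Leu) — missense.
Codon 5: CTG (Leu) → CCG (Pro) — missense.
Codon 6: GTA (Val) → GTG (Val) — synonymous.
Codon 7: ACT (Thr) → CCT (Pro) — missense.
Synonymous: 3 of 7.

3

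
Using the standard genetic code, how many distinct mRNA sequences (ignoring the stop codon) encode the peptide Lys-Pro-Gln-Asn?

Lys: 2 codons.
Pro: 4 codons.
Gln: 2 codons.
Asn: 2 codons.
2 × 4 × 2 × 2 = 32.

32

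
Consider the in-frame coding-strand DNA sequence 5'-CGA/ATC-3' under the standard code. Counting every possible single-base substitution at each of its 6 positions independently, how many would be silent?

Codon 1 (CGA, Arg): 4 synonymous substitutions.
Codon 2 (ATC, Ile): 2 synonymous substitutions.
Total: 4 + 2 = 6.

6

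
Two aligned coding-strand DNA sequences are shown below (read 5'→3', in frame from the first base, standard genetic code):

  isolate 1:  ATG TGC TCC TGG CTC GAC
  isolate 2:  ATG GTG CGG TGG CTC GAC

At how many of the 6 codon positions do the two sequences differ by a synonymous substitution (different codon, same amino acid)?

0

Codon 1: ATG Met / ATG Met — identical.
Codon 2: TGC Cys / GTG Val — nonsynonymous.
Codon 3: TCC Ser / CGG Arg — nonsynonymous.
Codon 4: TGG Trp / TGG Trp — identical.
Codon 5: CTC Leu / CTC Leu — identical.
Codon 6: GAC Asp / GAC Asp — identical.
Synonymous differences: 0.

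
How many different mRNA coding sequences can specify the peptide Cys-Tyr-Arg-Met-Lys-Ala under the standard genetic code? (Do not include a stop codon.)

Cys: 2 codons.
Tyr: 2 codons.
Arg: 6 codons.
Met: 1 codon.
Lys: 2 codons.
Ala: 4 codons.
2 × 2 × 6 × 1 × 2 × 4 = 192.

192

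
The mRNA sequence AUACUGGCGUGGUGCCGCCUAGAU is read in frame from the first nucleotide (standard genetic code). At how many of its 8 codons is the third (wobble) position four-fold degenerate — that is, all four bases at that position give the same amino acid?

Codon 1 AUA (Ile): third position 3-fold.
Codon 2 CUG (Leu): third position 4-fold.
Codon 3 GCG (Ala): third position 4-fold.
Codon 4 UGG (Trp): third position 1-fold.
Codon 5 UGC (Cys): third position 2-fold.
Codon 6 CGC (Arg): third position 4-fold.
Codon 7 CUA (Leu): third position 4-fold.
Codon 8 GAU (Asp): third position 2-fold.
Four-fold degenerate third positions: 4.

4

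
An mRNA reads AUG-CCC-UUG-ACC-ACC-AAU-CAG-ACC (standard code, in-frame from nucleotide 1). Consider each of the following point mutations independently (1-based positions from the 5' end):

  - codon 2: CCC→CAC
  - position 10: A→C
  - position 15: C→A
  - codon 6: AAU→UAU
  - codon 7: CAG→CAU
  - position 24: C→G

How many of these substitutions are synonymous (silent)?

Codon 2: CCC (Pro) → CAC (His) — missense.
Codon 4: ACC (Thr) → CCC (Pro) — missense.
Codon 5: ACC (Thr) → ACA (Thr) — synonymous.
Codon 6: AAU (Asn) → UAU (Tyr) — missense.
Codon 7: CAG (Gln) → CAU (His) — missense.
Codon 8: ACC (Thr) → ACG (Thr) — synonymous.
Synonymous: 2 of 6.

2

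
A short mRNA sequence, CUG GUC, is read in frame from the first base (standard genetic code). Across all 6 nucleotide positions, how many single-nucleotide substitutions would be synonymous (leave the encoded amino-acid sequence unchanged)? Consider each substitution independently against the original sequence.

Codon 1 (CUG, Leu): 4 synonymous substitutions.
Codon 2 (GUC, Val): 3 synonymous substitutions.
Total: 4 + 3 = 7.

7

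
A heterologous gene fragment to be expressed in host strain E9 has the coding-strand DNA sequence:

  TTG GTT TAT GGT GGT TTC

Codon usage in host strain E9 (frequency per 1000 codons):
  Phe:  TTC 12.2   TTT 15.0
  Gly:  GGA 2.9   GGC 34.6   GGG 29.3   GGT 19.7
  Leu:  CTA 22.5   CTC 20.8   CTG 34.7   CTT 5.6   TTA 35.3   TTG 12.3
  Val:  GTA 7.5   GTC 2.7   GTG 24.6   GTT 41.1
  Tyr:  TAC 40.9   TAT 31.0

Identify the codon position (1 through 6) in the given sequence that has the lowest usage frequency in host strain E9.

6

Codon 1 TTG (Leu): 12.3 per 1000.
Codon 2 GTT (Val): 41.1 per 1000.
Codon 3 TAT (Tyr): 31.0 per 1000.
Codon 4 GGT (Gly): 19.7 per 1000.
Codon 5 GGT (Gly): 19.7 per 1000.
Codon 6 TTC (Phe): 12.2 per 1000.
Lowest frequency is 12.2 at codon 6.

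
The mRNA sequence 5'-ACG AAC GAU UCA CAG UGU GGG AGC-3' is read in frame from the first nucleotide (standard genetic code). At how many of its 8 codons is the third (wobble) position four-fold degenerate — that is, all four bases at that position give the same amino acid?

Codon 1 ACG (Thr): third position 4-fold.
Codon 2 AAC (Asn): third position 2-fold.
Codon 3 GAU (Asp): third position 2-fold.
Codon 4 UCA (Ser): third position 4-fold.
Codon 5 CAG (Gln): third position 2-fold.
Codon 6 UGU (Cys): third position 2-fold.
Codon 7 GGG (Gly): third position 4-fold.
Codon 8 AGC (Ser): third position 2-fold.
Four-fold degenerate third positions: 3.

3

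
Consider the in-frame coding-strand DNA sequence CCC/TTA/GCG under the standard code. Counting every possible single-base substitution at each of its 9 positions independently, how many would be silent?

8

Codon 1 (CCC, Pro): 3 synonymous substitutions.
Codon 2 (TTA, Leu): 2 synonymous substitutions.
Codon 3 (GCG, Ala): 3 synonymous substitutions.
Total: 3 + 2 + 3 = 8.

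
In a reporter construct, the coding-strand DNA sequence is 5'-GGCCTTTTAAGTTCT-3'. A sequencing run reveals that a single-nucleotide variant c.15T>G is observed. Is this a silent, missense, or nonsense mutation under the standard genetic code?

Position 15 falls in codon 5: TCT → Ser.
After the substitution the codon is TCG → Ser.
Both encode Ser, so the change is synonymous.

silent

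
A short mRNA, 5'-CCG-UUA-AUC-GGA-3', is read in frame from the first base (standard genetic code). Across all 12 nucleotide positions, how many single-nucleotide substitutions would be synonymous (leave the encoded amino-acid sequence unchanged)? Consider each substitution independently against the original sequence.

Codon 1 (CCG, Pro): 3 synonymous substitutions.
Codon 2 (UUA, Leu): 2 synonymous substitutions.
Codon 3 (AUC, Ile): 2 synonymous substitutions.
Codon 4 (GGA, Gly): 3 synonymous substitutions.
Total: 3 + 2 + 2 + 3 = 10.

10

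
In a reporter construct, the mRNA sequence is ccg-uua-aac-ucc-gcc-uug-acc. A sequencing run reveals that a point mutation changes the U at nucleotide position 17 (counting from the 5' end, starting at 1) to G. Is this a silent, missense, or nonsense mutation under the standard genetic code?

Position 17 falls in codon 6: UUG → Leu.
After the substitution the codon is UGG → Trp.
Leu ≠ Trp, so this is a missense mutation.

missense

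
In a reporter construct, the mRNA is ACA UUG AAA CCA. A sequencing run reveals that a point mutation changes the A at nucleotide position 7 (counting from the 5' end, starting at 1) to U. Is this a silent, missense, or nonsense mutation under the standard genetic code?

Position 7 falls in codon 3: AAA → Lys.
After the substitution the codon is UAA → Stop.
The new codon is a stop codon, so this is a nonsense mutation.

nonsense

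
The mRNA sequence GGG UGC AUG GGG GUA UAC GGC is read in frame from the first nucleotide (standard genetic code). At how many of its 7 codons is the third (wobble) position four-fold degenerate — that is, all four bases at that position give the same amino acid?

4

Codon 1 GGG (Gly): third position 4-fold.
Codon 2 UGC (Cys): third position 2-fold.
Codon 3 AUG (Met): third position 1-fold.
Codon 4 GGG (Gly): third position 4-fold.
Codon 5 GUA (Val): third position 4-fold.
Codon 6 UAC (Tyr): third position 2-fold.
Codon 7 GGC (Gly): third position 4-fold.
Four-fold degenerate third positions: 4.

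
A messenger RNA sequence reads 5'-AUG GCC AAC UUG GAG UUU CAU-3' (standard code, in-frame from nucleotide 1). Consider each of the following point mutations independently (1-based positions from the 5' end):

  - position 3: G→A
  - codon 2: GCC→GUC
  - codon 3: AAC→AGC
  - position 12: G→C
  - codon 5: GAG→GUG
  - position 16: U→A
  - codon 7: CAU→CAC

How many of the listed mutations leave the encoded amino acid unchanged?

1

Codon 1: AUG (Met) → AUA (Ile) — missense.
Codon 2: GCC (Ala) → GUC (Val) — missense.
Codon 3: AAC (Asn) → AGC (Ser) — missense.
Codon 4: UUG (Leu) → UUC (Phe) — missense.
Codon 5: GAG (Glu) → GUG (Val) — missense.
Codon 6: UUU (Phe) → AUU (Ile) — missense.
Codon 7: CAU (His) → CAC (His) — synonymous.
Synonymous: 1 of 7.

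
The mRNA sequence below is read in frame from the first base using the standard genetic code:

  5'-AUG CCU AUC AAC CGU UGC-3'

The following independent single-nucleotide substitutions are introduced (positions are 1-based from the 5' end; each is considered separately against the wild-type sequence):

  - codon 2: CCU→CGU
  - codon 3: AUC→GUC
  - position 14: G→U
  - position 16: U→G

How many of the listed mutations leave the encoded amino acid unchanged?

Codon 2: CCU (Pro) → CGU (Arg) — missense.
Codon 3: AUC (Ile) → GUC (Val) — missense.
Codon 5: CGU (Arg) → CUU (Leu) — missense.
Codon 6: UGC (Cys) → GGC (Gly) — missense.
Synonymous: 0 of 4.

0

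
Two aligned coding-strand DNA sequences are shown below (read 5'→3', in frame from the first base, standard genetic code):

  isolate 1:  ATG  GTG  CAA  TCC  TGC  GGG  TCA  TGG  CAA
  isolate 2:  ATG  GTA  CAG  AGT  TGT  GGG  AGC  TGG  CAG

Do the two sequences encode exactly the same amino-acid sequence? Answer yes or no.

yes

Codon 1: ATG Met / ATG Met — identical.
Codon 2: GTG Val / GTA Val — synonymous.
Codon 3: CAA Gln / CAG Gln — synonymous.
Codon 4: TCC Ser / AGT Ser — synonymous.
Codon 5: TGC Cys / TGT Cys — synonymous.
Codon 6: GGG Gly / GGG Gly — identical.
Codon 7: TCA Ser / AGC Ser — synonymous.
Codon 8: TGG Trp / TGG Trp — identical.
Codon 9: CAA Gln / CAG Gln — synonymous.
Nonsynonymous differences: 0 → same protein.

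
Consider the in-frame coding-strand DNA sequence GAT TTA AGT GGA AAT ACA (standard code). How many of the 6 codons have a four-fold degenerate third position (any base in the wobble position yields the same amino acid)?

2

Codon 1 GAT (Asp): third position 2-fold.
Codon 2 TTA (Leu): third position 2-fold.
Codon 3 AGT (Ser): third position 2-fold.
Codon 4 GGA (Gly): third position 4-fold.
Codon 5 AAT (Asn): third position 2-fold.
Codon 6 ACA (Thr): third position 4-fold.
Four-fold degenerate third positions: 2.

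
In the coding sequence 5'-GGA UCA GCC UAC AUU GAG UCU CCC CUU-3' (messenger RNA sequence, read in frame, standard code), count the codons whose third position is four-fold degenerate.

6

Codon 1 GGA (Gly): third position 4-fold.
Codon 2 UCA (Ser): third position 4-fold.
Codon 3 GCC (Ala): third position 4-fold.
Codon 4 UAC (Tyr): third position 2-fold.
Codon 5 AUU (Ile): third position 3-fold.
Codon 6 GAG (Glu): third position 2-fold.
Codon 7 UCU (Ser): third position 4-fold.
Codon 8 CCC (Pro): third position 4-fold.
Codon 9 CUU (Leu): third position 4-fold.
Four-fold degenerate third positions: 6.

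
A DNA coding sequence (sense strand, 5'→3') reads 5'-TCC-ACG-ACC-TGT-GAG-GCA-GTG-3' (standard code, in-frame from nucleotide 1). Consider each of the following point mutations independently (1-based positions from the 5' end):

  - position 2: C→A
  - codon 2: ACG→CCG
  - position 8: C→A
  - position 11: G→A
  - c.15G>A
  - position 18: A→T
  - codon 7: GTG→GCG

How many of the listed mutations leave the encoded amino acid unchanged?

Codon 1: TCC (Ser) → TAC (Tyr) — missense.
Codon 2: ACG (Thr) → CCG (Pro) — missense.
Codon 3: ACC (Thr) → AAC (Asn) — missense.
Codon 4: TGT (Cys) → TAT (Tyr) — missense.
Codon 5: GAG (Glu) → GAA (Glu) — synonymous.
Codon 6: GCA (Ala) → GCT (Ala) — synonymous.
Codon 7: GTG (Val) → GCG (Ala) — missense.
Synonymous: 2 of 7.

2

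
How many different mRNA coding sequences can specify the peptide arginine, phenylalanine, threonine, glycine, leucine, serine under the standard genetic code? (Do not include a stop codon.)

Arg: 6 codons.
Phe: 2 codons.
Thr: 4 codons.
Gly: 4 codons.
Leu: 6 codons.
Ser: 6 codons.
6 × 2 × 4 × 4 × 6 × 6 = 6912.

6912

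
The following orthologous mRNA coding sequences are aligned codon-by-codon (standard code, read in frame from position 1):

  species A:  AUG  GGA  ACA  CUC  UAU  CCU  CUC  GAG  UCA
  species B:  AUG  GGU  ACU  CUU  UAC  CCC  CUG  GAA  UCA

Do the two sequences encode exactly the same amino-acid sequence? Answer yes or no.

Codon 1: AUG Met / AUG Met — identical.
Codon 2: GGA Gly / GGU Gly — synonymous.
Codon 3: ACA Thr / ACU Thr — synonymous.
Codon 4: CUC Leu / CUU Leu — synonymous.
Codon 5: UAU Tyr / UAC Tyr — synonymous.
Codon 6: CCU Pro / CCC Pro — synonymous.
Codon 7: CUC Leu / CUG Leu — synonymous.
Codon 8: GAG Glu / GAA Glu — synonymous.
Codon 9: UCA Ser / UCA Ser — identical.
Nonsynonymous differences: 0 → same protein.

yes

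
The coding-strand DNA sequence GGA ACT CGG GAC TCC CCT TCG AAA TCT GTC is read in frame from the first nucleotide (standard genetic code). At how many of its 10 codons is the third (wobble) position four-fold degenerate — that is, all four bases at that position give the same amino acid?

Codon 1 GGA (Gly): third position 4-fold.
Codon 2 ACT (Thr): third position 4-fold.
Codon 3 CGG (Arg): third position 4-fold.
Codon 4 GAC (Asp): third position 2-fold.
Codon 5 TCC (Ser): third position 4-fold.
Codon 6 CCT (Pro): third position 4-fold.
Codon 7 TCG (Ser): third position 4-fold.
Codon 8 AAA (Lys): third position 2-fold.
Codon 9 TCT (Ser): third position 4-fold.
Codon 10 GTC (Val): third position 4-fold.
Four-fold degenerate third positions: 8.

8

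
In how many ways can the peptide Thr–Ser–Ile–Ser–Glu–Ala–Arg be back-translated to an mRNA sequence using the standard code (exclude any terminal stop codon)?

20736

Thr: 4 codons.
Ser: 6 codons.
Ile: 3 codons.
Ser: 6 codons.
Glu: 2 codons.
Ala: 4 codons.
Arg: 6 codons.
4 × 6 × 3 × 6 × 2 × 4 × 6 = 20736.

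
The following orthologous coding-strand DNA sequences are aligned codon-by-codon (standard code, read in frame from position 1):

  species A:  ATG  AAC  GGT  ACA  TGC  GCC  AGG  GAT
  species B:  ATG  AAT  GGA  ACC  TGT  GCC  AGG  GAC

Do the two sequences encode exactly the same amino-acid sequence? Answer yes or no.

Codon 1: ATG Met / ATG Met — identical.
Codon 2: AAC Asn / AAT Asn — synonymous.
Codon 3: GGT Gly / GGA Gly — synonymous.
Codon 4: ACA Thr / ACC Thr — synonymous.
Codon 5: TGC Cys / TGT Cys — synonymous.
Codon 6: GCC Ala / GCC Ala — identical.
Codon 7: AGG Arg / AGG Arg — identical.
Codon 8: GAT Asp / GAC Asp — synonymous.
Nonsynonymous differences: 0 → same protein.

yes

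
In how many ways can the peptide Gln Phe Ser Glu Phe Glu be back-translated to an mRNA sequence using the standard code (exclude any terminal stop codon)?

Gln: 2 codons.
Phe: 2 codons.
Ser: 6 codons.
Glu: 2 codons.
Phe: 2 codons.
Glu: 2 codons.
2 × 2 × 6 × 2 × 2 × 2 = 192.

192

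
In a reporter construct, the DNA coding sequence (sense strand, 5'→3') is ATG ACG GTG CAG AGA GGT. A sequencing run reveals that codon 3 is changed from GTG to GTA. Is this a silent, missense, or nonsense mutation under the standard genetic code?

Position 9 falls in codon 3: GTG → Val.
After the substitution the codon is GTA → Val.
Both encode Val, so the change is synonymous.

silent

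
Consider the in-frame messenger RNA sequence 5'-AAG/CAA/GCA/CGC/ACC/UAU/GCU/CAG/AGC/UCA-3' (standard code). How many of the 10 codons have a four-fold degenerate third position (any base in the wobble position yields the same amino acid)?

Codon 1 AAG (Lys): third position 2-fold.
Codon 2 CAA (Gln): third position 2-fold.
Codon 3 GCA (Ala): third position 4-fold.
Codon 4 CGC (Arg): third position 4-fold.
Codon 5 ACC (Thr): third position 4-fold.
Codon 6 UAU (Tyr): third position 2-fold.
Codon 7 GCU (Ala): third position 4-fold.
Codon 8 CAG (Gln): third position 2-fold.
Codon 9 AGC (Ser): third position 2-fold.
Codon 10 UCA (Ser): third position 4-fold.
Four-fold degenerate third positions: 5.

5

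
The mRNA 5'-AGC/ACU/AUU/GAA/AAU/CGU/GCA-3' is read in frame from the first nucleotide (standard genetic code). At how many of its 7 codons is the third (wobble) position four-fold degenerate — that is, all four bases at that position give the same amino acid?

Codon 1 AGC (Ser): third position 2-fold.
Codon 2 ACU (Thr): third position 4-fold.
Codon 3 AUU (Ile): third position 3-fold.
Codon 4 GAA (Glu): third position 2-fold.
Codon 5 AAU (Asn): third position 2-fold.
Codon 6 CGU (Arg): third position 4-fold.
Codon 7 GCA (Ala): third position 4-fold.
Four-fold degenerate third positions: 3.

3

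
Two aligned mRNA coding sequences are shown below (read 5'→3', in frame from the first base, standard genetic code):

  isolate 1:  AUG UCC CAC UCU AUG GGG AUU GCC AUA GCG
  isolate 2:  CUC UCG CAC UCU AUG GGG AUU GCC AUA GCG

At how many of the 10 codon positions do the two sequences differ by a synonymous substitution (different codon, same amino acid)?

Codon 1: AUG Met / CUC Leu — nonsynonymous.
Codon 2: UCC Ser / UCG Ser — synonymous.
Codon 3: CAC His / CAC His — identical.
Codon 4: UCU Ser / UCU Ser — identical.
Codon 5: AUG Met / AUG Met — identical.
Codon 6: GGG Gly / GGG Gly — identical.
Codon 7: AUU Ile / AUU Ile — identical.
Codon 8: GCC Ala / GCC Ala — identical.
Codon 9: AUA Ile / AUA Ile — identical.
Codon 10: GCG Ala / GCG Ala — identical.
Synonymous differences: 1.

1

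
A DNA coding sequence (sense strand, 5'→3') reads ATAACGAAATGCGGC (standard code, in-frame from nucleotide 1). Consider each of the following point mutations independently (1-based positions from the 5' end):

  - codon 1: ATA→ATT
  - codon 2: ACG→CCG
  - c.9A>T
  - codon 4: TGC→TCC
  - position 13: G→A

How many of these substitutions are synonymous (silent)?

Codon 1: ATA (Ile) → ATT (Ile) — synonymous.
Codon 2: ACG (Thr) → CCG (Pro) — missense.
Codon 3: AAA (Lys) → AAT (Asn) — missense.
Codon 4: TGC (Cys) → TCC (Ser) — missense.
Codon 5: GGC (Gly) → AGC (Ser) — missense.
Synonymous: 1 of 5.

1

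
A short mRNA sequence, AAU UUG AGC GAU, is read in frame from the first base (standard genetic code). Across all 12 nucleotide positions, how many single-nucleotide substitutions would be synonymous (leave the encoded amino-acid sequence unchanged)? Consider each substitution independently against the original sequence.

5

Codon 1 (AAU, Asn): 1 synonymous substitution.
Codon 2 (UUG, Leu): 2 synonymous substitutions.
Codon 3 (AGC, Ser): 1 synonymous substitution.
Codon 4 (GAU, Asp): 1 synonymous substitution.
Total: 1 + 2 + 1 + 1 = 5.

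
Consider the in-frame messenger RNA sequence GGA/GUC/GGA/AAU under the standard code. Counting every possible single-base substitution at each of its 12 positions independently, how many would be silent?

Codon 1 (GGA, Gly): 3 synonymous substitutions.
Codon 2 (GUC, Val): 3 synonymous substitutions.
Codon 3 (GGA, Gly): 3 synonymous substitutions.
Codon 4 (AAU, Asn): 1 synonymous substitution.
Total: 3 + 3 + 3 + 1 = 10.

10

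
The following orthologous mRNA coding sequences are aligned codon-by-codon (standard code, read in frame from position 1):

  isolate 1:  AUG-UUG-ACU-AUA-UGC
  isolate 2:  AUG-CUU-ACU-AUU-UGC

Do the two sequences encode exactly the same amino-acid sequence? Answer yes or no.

Codon 1: AUG Met / AUG Met — identical.
Codon 2: UUG Leu / CUU Leu — synonymous.
Codon 3: ACU Thr / ACU Thr — identical.
Codon 4: AUA Ile / AUU Ile — synonymous.
Codon 5: UGC Cys / UGC Cys — identical.
Nonsynonymous differences: 0 → same protein.

yes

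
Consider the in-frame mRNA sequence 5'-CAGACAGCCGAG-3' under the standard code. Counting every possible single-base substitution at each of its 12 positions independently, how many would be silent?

Codon 1 (CAG, Gln): 1 synonymous substitution.
Codon 2 (ACA, Thr): 3 synonymous substitutions.
Codon 3 (GCC, Ala): 3 synonymous substitutions.
Codon 4 (GAG, Glu): 1 synonymous substitution.
Total: 1 + 3 + 3 + 1 = 8.

8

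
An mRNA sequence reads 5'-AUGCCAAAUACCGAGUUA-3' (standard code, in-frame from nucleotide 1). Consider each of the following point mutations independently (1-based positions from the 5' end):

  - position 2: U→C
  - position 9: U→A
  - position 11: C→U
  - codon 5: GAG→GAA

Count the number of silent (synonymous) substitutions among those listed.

Codon 1: AUG (Met) → ACG (Thr) — missense.
Codon 3: AAU (Asn) → AAA (Lys) — missense.
Codon 4: ACC (Thr) → AUC (Ile) — missense.
Codon 5: GAG (Glu) → GAA (Glu) — synonymous.
Synonymous: 1 of 4.

1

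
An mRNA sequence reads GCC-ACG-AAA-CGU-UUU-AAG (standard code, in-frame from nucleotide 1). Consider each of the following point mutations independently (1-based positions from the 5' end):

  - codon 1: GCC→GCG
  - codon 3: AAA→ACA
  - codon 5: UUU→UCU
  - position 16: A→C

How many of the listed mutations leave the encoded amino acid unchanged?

Codon 1: GCC (Ala) → GCG (Ala) — synonymous.
Codon 3: AAA (Lys) → ACA (Thr) — missense.
Codon 5: UUU (Phe) → UCU (Ser) — missense.
Codon 6: AAG (Lys) → CAG (Gln) — missense.
Synonymous: 1 of 4.

1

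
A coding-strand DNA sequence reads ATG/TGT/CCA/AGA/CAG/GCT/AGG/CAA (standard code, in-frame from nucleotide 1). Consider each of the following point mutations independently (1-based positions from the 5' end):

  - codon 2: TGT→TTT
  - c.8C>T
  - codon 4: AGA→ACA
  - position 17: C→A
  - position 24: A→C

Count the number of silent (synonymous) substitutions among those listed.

0

Codon 2: TGT (Cys) → TTT (Phe) — missense.
Codon 3: CCA (Pro) → CTA (Leu) — missense.
Codon 4: AGA (Arg) → ACA (Thr) — missense.
Codon 6: GCT (Ala) → GAT (Asp) — missense.
Codon 8: CAA (Gln) → CAC (His) — missense.
Synonymous: 0 of 5.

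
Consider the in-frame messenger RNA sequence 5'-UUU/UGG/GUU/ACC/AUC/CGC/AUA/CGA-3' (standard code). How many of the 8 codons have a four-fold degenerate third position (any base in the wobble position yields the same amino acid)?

4

Codon 1 UUU (Phe): third position 2-fold.
Codon 2 UGG (Trp): third position 1-fold.
Codon 3 GUU (Val): third position 4-fold.
Codon 4 ACC (Thr): third position 4-fold.
Codon 5 AUC (Ile): third position 3-fold.
Codon 6 CGC (Arg): third position 4-fold.
Codon 7 AUA (Ile): third position 3-fold.
Codon 8 CGA (Arg): third position 4-fold.
Four-fold degenerate third positions: 4.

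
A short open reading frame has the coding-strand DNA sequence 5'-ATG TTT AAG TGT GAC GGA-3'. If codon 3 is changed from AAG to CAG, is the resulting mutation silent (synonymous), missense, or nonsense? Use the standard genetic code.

Position 7 falls in codon 3: AAG → Lys.
After the substitution the codon is CAG → Gln.
Lys ≠ Gln, so this is a missense mutation.

missense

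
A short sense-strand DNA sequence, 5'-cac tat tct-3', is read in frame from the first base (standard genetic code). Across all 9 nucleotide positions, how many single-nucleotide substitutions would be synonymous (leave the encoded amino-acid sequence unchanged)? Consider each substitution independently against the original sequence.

5

Codon 1 (CAC, His): 1 synonymous substitution.
Codon 2 (TAT, Tyr): 1 synonymous substitution.
Codon 3 (TCT, Ser): 3 synonymous substitutions.
Total: 1 + 1 + 3 = 5.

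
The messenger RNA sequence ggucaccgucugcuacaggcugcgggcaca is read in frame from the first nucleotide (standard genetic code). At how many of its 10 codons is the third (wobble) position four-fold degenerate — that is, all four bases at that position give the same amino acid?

8

Codon 1 GGU (Gly): third position 4-fold.
Codon 2 CAC (His): third position 2-fold.
Codon 3 CGU (Arg): third position 4-fold.
Codon 4 CUG (Leu): third position 4-fold.
Codon 5 CUA (Leu): third position 4-fold.
Codon 6 CAG (Gln): third position 2-fold.
Codon 7 GCU (Ala): third position 4-fold.
Codon 8 GCG (Ala): third position 4-fold.
Codon 9 GGC (Gly): third position 4-fold.
Codon 10 ACA (Thr): third position 4-fold.
Four-fold degenerate third positions: 8.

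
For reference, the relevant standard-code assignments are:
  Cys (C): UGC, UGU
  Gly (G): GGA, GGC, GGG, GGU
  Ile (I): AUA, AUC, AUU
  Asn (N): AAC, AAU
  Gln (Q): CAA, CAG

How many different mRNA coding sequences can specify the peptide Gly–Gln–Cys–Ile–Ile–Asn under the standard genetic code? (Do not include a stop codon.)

288

Gly: 4 codons.
Gln: 2 codons.
Cys: 2 codons.
Ile: 3 codons.
Ile: 3 codons.
Asn: 2 codons.
4 × 2 × 2 × 3 × 3 × 2 = 288.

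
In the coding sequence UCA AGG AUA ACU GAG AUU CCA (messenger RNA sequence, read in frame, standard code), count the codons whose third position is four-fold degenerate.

Codon 1 UCA (Ser): third position 4-fold.
Codon 2 AGG (Arg): third position 2-fold.
Codon 3 AUA (Ile): third position 3-fold.
Codon 4 ACU (Thr): third position 4-fold.
Codon 5 GAG (Glu): third position 2-fold.
Codon 6 AUU (Ile): third position 3-fold.
Codon 7 CCA (Pro): third position 4-fold.
Four-fold degenerate third positions: 3.

3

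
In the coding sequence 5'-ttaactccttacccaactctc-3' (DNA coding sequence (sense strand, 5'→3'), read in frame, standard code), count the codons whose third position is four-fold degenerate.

Codon 1 TTA (Leu): third position 2-fold.
Codon 2 ACT (Thr): third position 4-fold.
Codon 3 CCT (Pro): third position 4-fold.
Codon 4 TAC (Tyr): third position 2-fold.
Codon 5 CCA (Pro): third position 4-fold.
Codon 6 ACT (Thr): third position 4-fold.
Codon 7 CTC (Leu): third position 4-fold.
Four-fold degenerate third positions: 5.

5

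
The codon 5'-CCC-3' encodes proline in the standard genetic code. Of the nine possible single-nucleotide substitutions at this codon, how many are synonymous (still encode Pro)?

3

Position 1: none → 0 synonymous.
Position 2: none → 0 synonymous.
Position 3: CCT, CCA, CCG → 3 synonymous.
Total: 0 + 0 + 3 = 3.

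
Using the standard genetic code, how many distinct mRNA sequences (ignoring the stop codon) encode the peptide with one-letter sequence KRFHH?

96

Lys: 2 codons.
Arg: 6 codons.
Phe: 2 codons.
His: 2 codons.
His: 2 codons.
2 × 6 × 2 × 2 × 2 = 96.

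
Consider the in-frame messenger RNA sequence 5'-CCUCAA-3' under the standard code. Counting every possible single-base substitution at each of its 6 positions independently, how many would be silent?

Codon 1 (CCU, Pro): 3 synonymous substitutions.
Codon 2 (CAA, Gln): 1 synonymous substitution.
Total: 3 + 1 = 4.

4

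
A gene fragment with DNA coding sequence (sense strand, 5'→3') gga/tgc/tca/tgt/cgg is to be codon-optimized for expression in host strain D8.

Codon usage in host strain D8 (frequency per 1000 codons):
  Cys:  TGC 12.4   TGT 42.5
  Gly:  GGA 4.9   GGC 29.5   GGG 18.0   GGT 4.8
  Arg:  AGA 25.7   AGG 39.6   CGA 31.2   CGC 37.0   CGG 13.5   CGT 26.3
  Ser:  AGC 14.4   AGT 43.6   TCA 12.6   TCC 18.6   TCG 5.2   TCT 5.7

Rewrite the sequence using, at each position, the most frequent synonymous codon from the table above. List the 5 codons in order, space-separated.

Codon 1 (Gly): best is GGC at 29.5.
Codon 2 (Cys): best is TGT at 42.5.
Codon 3 (Ser): best is AGT at 43.6.
Codon 4 (Cys): best is TGT at 42.5.
Codon 5 (Arg): best is AGG at 39.6.

GGC TGT AGT TGT AGG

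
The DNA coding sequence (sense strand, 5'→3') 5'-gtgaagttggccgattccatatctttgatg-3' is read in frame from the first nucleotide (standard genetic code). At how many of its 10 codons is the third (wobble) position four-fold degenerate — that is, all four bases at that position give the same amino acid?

Codon 1 GTG (Val): third position 4-fold.
Codon 2 AAG (Lys): third position 2-fold.
Codon 3 TTG (Leu): third position 2-fold.
Codon 4 GCC (Ala): third position 4-fold.
Codon 5 GAT (Asp): third position 2-fold.
Codon 6 TCC (Ser): third position 4-fold.
Codon 7 ATA (Ile): third position 3-fold.
Codon 8 TCT (Ser): third position 4-fold.
Codon 9 TTG (Leu): third position 2-fold.
Codon 10 ATG (Met): third position 1-fold.
Four-fold degenerate third positions: 4.

4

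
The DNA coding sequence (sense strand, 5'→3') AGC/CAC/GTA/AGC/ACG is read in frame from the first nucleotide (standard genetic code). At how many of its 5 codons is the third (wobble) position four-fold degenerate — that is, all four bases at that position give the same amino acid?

Codon 1 AGC (Ser): third position 2-fold.
Codon 2 CAC (His): third position 2-fold.
Codon 3 GTA (Val): third position 4-fold.
Codon 4 AGC (Ser): third position 2-fold.
Codon 5 ACG (Thr): third position 4-fold.
Four-fold degenerate third positions: 2.

2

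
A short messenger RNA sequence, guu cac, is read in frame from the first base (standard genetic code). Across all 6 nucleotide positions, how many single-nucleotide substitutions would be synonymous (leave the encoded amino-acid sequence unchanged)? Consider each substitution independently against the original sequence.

Codon 1 (GUU, Val): 3 synonymous substitutions.
Codon 2 (CAC, His): 1 synonymous substitution.
Total: 3 + 1 = 4.

4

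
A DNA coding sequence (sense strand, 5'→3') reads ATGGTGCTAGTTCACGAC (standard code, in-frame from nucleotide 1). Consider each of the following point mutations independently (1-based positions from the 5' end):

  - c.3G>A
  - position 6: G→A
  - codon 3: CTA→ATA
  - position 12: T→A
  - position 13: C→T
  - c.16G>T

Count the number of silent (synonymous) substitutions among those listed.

2

Codon 1: ATG (Met) → ATA (Ile) — missense.
Codon 2: GTG (Val) → GTA (Val) — synonymous.
Codon 3: CTA (Leu) → ATA (Ile) — missense.
Codon 4: GTT (Val) → GTA (Val) — synonymous.
Codon 5: CAC (His) → TAC (Tyr) — missense.
Codon 6: GAC (Asp) → TAC (Tyr) — missense.
Synonymous: 2 of 6.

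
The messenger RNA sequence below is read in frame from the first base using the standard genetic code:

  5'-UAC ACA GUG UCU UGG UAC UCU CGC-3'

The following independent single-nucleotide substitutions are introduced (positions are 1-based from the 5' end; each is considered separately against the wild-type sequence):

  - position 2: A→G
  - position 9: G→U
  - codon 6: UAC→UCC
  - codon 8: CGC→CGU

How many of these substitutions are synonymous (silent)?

2

Codon 1: UAC (Tyr) → UGC (Cys) — missense.
Codon 3: GUG (Val) → GUU (Val) — synonymous.
Codon 6: UAC (Tyr) → UCC (Ser) — missense.
Codon 8: CGC (Arg) → CGU (Arg) — synonymous.
Synonymous: 2 of 4.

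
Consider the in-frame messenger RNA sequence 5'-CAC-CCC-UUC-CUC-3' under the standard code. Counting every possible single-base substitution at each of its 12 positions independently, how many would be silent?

8

Codon 1 (CAC, His): 1 synonymous substitution.
Codon 2 (CCC, Pro): 3 synonymous substitutions.
Codon 3 (UUC, Phe): 1 synonymous substitution.
Codon 4 (CUC, Leu): 3 synonymous substitutions.
Total: 1 + 3 + 1 + 3 = 8.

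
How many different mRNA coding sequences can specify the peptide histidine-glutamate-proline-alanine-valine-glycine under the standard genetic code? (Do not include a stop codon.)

1024

His: 2 codons.
Glu: 2 codons.
Pro: 4 codons.
Ala: 4 codons.
Val: 4 codons.
Gly: 4 codons.
2 × 2 × 4 × 4 × 4 × 4 = 1024.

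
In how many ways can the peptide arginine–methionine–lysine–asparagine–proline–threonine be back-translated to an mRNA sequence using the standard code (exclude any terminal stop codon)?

Arg: 6 codons.
Met: 1 codon.
Lys: 2 codons.
Asn: 2 codons.
Pro: 4 codons.
Thr: 4 codons.
6 × 1 × 2 × 2 × 4 × 4 = 384.

384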